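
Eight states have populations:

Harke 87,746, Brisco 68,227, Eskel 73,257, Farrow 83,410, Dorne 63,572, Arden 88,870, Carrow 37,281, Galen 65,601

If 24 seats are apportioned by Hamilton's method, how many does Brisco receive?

3

The standard divisor is 567964/24 ≈ 23665.167.
Standard quotas: Harke 3.7078, Brisco 2.8830, Eskel 3.0956, Farrow 3.5246, Dorne 2.6863, Arden 3.7553, Carrow 1.5754, Galen 2.7720.
Lower quotas: Harke 3, Brisco 2, Eskel 3, Farrow 3, Dorne 2, Arden 3, Carrow 1, Galen 2 (sum 19, leaving 5 seats).
Remainders in descending order: Brisco 0.8830, Galen 0.7720, Arden 0.7553, Harke 0.7078, Dorne 0.6863, Carrow 0.5754, Farrow 0.5246, Eskel 0.0956.
The surplus seats go to Brisco, Galen, Arden, Harke, Dorne.
Brisco receives 3.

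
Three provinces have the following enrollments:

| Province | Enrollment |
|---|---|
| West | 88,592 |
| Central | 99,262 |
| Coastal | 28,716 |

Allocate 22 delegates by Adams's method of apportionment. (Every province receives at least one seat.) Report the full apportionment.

Standard divisor 216570/22 ≈ 9844.091; standard quotas: West 9.000, Central 10.083, Coastal 2.917.
Rounding up gives 9, 11, 3 = 23 seats, so the divisor must be adjusted.
With modified divisor 10500: modified quotas West 8.437, Central 9.454, Coastal 2.735.
Rounding up: West 9, Central 10, Coastal 3 (total 22).

West 9; Central 10; Coastal 3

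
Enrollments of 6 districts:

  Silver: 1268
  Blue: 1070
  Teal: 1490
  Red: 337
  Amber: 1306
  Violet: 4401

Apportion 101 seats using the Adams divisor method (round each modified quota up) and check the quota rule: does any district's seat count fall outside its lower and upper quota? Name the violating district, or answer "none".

Standard quotas: Silver 12.973, Blue 10.947, Teal 15.244, Red 3.448, Amber 13.362, Violet 45.026.
Adams allocation: Silver 13, Blue 11, Teal 15, Red 4, Amber 14, Violet 44.
Violet has quota 45.026 (lower 45, upper 46) but receives 44 — outside the quota interval.

Violet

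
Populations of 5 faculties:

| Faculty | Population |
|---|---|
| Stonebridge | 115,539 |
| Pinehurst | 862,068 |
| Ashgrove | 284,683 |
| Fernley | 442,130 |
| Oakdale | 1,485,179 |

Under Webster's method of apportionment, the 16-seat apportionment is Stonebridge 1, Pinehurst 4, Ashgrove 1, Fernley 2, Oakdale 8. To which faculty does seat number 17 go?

Pinehurst

Priority for the next seat is population ÷ (current seats + 0.5).
Priorities: Stonebridge 77026.000, Pinehurst 191570.667, Ashgrove 189788.667, Fernley 176852.000, Oakdale 174726.941.
Highest priority: Pinehurst.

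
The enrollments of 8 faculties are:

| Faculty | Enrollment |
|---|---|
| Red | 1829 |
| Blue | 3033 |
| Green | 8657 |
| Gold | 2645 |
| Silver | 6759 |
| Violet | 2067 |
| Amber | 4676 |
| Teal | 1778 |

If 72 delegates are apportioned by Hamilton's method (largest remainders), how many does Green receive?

20

Standard divisor: 31444 ÷ 72 ≈ 436.722.
Standard quotas: Red 4.1880, Blue 6.9449, Green 19.8227, Gold 6.0565, Silver 15.4767, Violet 4.7330, Amber 10.7070, Teal 4.0712.
Lower quotas: Red 4, Blue 6, Green 19, Gold 6, Silver 15, Violet 4, Amber 10, Teal 4 (sum 68, leaving 4 seats).
Remainders in descending order: Blue 0.9449, Green 0.8227, Violet 0.7330, Amber 0.7070, Silver 0.4767, Red 0.1880, Teal 0.0712, Gold 0.0565.
Largest remainders: Blue, Green, Violet, Amber receive the extra seats.
Green receives 20.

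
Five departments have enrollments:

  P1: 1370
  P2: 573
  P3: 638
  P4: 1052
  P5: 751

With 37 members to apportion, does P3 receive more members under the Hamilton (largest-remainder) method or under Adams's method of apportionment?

Hamilton: P1 12, P2 5, P3 5, P4 9, P5 6.
Adams: P1 11, P2 5, P3 6, P4 9, P5 6.
P3 gets 5 under Hamilton and 6 under Adams.

Adams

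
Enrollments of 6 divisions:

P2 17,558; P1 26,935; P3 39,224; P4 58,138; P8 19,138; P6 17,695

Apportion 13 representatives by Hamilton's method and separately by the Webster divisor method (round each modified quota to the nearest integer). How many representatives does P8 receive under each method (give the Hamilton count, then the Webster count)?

2 and 1

Hamilton: P2 1, P1 2, P3 3, P4 4, P8 2, P6 1.
Webster: P2 1, P1 2, P3 3, P4 5, P8 1, P6 1.
P8 gets 2 under Hamilton and 1 under Webster.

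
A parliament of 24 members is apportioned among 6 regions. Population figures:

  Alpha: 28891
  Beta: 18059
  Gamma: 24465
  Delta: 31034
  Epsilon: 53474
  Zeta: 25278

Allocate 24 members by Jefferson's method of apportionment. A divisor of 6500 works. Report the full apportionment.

Alpha: 4, Beta: 2, Gamma: 3, Delta: 4, Epsilon: 8, Zeta: 3

With modified divisor 6500: modified quotas Alpha 4.445, Beta 2.778, Gamma 3.764, Delta 4.774, Epsilon 8.227, Zeta 3.889.
Rounding down: Alpha 4, Beta 2, Gamma 3, Delta 4, Epsilon 8, Zeta 3 (total 24).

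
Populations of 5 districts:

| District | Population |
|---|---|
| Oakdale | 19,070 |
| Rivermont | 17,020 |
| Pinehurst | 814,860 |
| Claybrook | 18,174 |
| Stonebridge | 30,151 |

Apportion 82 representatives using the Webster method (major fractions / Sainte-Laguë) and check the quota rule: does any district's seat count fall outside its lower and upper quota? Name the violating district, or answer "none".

Pinehurst

Standard quotas: Oakdale 1.739, Rivermont 1.552, Pinehurst 74.303, Claybrook 1.657, Stonebridge 2.749.
Webster allocation: Oakdale 2, Rivermont 2, Pinehurst 73, Claybrook 2, Stonebridge 3.
Pinehurst has quota 74.303 (lower 74, upper 75) but receives 73 — outside the quota interval.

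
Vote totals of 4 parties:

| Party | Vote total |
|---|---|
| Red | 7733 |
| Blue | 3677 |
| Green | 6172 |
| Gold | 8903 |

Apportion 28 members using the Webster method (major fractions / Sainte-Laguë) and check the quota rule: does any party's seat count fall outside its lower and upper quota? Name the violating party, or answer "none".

none

Standard quotas: Red 8.175, Blue 3.887, Green 6.525, Gold 9.412.
Webster allocation: Red 8, Blue 4, Green 7, Gold 9.
Every allocation lies between the lower and upper quota.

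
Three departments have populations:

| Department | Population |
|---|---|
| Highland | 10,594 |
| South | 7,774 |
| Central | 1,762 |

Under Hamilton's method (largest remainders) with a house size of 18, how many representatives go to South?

Standard divisor: 20130 ÷ 18 ≈ 1118.333.
Standard quotas: Highland 9.4730, South 6.9514, Central 1.5756.
Lower quotas: Highland 9, South 6, Central 1 (sum 16, leaving 2 seats).
Remainders in descending order: South 0.9514, Central 0.5756, Highland 0.4730.
Largest remainders: South, Central receive the extra seats.
South receives 7.

7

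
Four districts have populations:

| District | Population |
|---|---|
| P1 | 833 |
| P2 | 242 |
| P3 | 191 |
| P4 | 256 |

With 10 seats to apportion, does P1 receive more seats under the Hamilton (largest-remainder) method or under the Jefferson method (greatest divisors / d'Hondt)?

Hamilton: P1 5, P2 2, P3 1, P4 2.
Jefferson: P1 6, P2 1, P3 1, P4 2.
P1 gets 5 under Hamilton and 6 under Jefferson.

Jefferson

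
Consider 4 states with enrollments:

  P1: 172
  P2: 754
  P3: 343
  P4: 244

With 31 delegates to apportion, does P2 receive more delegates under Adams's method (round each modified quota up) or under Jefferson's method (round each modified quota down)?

Jefferson

Adams: P1 4, P2 15, P3 7, P4 5.
Jefferson: P1 3, P2 16, P3 7, P4 5.
P2 gets 15 under Adams and 16 under Jefferson.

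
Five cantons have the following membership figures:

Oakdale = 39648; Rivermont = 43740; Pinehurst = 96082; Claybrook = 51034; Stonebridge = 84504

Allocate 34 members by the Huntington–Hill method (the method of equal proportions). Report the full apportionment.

Oakdale: 4, Rivermont: 5, Pinehurst: 10, Claybrook: 6, Stonebridge: 9

With divisor 9239: modified quotas Oakdale 4.291, Rivermont 4.734, Pinehurst 10.400, Claybrook 5.524, Stonebridge 9.146.
Geometric-mean thresholds: Oakdale √(4·5)=4.472, Rivermont √(4·5)=4.472, Pinehurst √(10·11)=10.488, Claybrook √(5·6)=5.477, Stonebridge √(9·10)=9.487.
Each quota rounded against its threshold gives Oakdale 4, Rivermont 5, Pinehurst 10, Claybrook 6, Stonebridge 9 (total 34).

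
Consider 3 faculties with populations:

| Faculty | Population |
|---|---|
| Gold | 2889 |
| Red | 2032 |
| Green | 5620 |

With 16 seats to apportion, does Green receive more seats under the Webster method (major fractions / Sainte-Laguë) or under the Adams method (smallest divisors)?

Webster

Webster: Gold 4, Red 3, Green 9.
Adams: Gold 5, Red 3, Green 8.
Green gets 9 under Webster and 8 under Adams.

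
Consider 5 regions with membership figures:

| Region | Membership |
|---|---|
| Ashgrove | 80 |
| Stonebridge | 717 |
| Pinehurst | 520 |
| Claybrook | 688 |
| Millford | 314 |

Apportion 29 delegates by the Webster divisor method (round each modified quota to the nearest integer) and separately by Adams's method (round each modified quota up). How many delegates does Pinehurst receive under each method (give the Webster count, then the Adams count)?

Webster: Ashgrove 1, Stonebridge 9, Pinehurst 6, Claybrook 9, Millford 4.
Adams: Ashgrove 1, Stonebridge 9, Pinehurst 7, Claybrook 8, Millford 4.
Pinehurst gets 6 under Webster and 7 under Adams.

6 and 7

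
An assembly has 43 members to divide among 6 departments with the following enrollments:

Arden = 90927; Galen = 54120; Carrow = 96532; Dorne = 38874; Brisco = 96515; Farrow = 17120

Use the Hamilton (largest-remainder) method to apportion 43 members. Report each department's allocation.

Arden 10; Galen 6; Carrow 11; Dorne 4; Brisco 10; Farrow 2

Standard divisor: 394088 ÷ 43 ≈ 9164.837.
Standard quotas: Arden 9.9213, Galen 5.9052, Carrow 10.5329, Dorne 4.2416, Brisco 10.5310, Farrow 1.8680.
Lower quotas: Arden 9, Galen 5, Carrow 10, Dorne 4, Brisco 10, Farrow 1 (sum 39, leaving 4 seats).
Remainders in descending order: Arden 0.9213, Galen 0.9052, Farrow 0.8680, Carrow 0.5329, Brisco 0.5310, Dorne 0.2416.
Largest remainders: Arden, Galen, Farrow, Carrow receive the extra seats.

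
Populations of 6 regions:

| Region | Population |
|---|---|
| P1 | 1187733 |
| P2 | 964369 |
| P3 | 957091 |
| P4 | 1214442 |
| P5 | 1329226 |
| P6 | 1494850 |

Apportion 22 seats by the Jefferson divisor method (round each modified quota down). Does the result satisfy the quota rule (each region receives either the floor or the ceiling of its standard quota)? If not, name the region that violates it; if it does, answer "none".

Standard quotas: P1 3.656, P2 2.968, P3 2.946, P4 3.738, P5 4.091, P6 4.601.
Jefferson allocation: P1 3, P2 3, P3 3, P4 4, P5 4, P6 5.
Every allocation lies between the lower and upper quota.

none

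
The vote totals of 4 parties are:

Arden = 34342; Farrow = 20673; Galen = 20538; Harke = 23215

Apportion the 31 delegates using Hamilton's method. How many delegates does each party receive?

The standard divisor is 98768/31 ≈ 3186.065.
Standard quotas: Arden 10.7788, Farrow 6.4886, Galen 6.4462, Harke 7.2864.
Lower quotas: Arden 10, Farrow 6, Galen 6, Harke 7 (sum 29, leaving 2 seats).
Remainders in descending order: Arden 0.7788, Farrow 0.4886, Galen 0.4462, Harke 0.2864.
Largest remainders: Arden, Farrow receive the extra seats.

Arden: 11, Farrow: 7, Galen: 6, Harke: 7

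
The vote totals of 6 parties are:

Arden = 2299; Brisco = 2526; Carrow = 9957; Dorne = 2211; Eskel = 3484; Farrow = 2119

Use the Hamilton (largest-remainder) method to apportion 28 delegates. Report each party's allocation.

Arden=3, Brisco=3, Carrow=12, Dorne=3, Eskel=4, Farrow=3

Standard divisor: 22596 ÷ 28 = 807.
Standard quotas: Arden 2.8488, Brisco 3.1301, Carrow 12.3383, Dorne 2.7398, Eskel 4.3172, Farrow 2.6258.
Lower quotas: Arden 2, Brisco 3, Carrow 12, Dorne 2, Eskel 4, Farrow 2 (sum 25, leaving 3 seats).
Remainders in descending order: Arden 0.8488, Dorne 0.7398, Farrow 0.6258, Carrow 0.3383, Eskel 0.3172, Brisco 0.1301.
The surplus seats go to Arden, Dorne, Farrow.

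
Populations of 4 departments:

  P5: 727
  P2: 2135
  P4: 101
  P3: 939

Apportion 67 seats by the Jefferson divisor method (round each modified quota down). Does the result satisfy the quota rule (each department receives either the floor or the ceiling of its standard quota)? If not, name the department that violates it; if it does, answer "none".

Standard quotas: P5 12.483, P2 36.659, P4 1.734, P3 16.123.
Jefferson allocation: P5 12, P2 38, P4 1, P3 16.
P2 has quota 36.659 (lower 36, upper 37) but receives 38 — outside the quota interval.

P2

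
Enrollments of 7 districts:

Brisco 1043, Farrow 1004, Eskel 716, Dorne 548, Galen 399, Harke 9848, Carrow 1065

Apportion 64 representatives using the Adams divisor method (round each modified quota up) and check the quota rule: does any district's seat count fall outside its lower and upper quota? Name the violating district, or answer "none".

Standard quotas: Brisco 4.565, Farrow 4.394, Eskel 3.134, Dorne 2.398, Galen 1.746, Harke 43.101, Carrow 4.661.
Adams allocation: Brisco 5, Farrow 5, Eskel 3, Dorne 3, Galen 2, Harke 41, Carrow 5.
Harke has quota 43.101 (lower 43, upper 44) but receives 41 — outside the quota interval.

Harke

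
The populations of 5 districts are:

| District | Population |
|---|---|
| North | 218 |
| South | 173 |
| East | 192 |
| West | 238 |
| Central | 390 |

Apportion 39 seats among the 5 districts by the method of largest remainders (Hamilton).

Standard divisor: 1211 ÷ 39 ≈ 31.051.
Standard quotas: North 7.021, South 5.571, East 6.183, West 7.665, Central 12.560.
Lower quotas: North 7, South 5, East 6, West 7, Central 12 (sum 37, leaving 2 seats).
Remainders in descending order: West 0.665, South 0.571, Central 0.560, East 0.183, North 0.021.
Largest remainders: West, South receive the extra seats.

North 7; South 6; East 6; West 8; Central 12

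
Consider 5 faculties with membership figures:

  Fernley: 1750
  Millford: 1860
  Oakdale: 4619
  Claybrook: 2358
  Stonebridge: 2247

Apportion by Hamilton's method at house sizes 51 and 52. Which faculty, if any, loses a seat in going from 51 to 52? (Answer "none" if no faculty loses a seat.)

At 51 seats: Fernley 7, Millford 8, Oakdale 18, Claybrook 9, Stonebridge 9.
At 52 seats: Fernley 7, Millford 7, Oakdale 19, Claybrook 10, Stonebridge 9.
Millford drops from 8 to 7.

Millford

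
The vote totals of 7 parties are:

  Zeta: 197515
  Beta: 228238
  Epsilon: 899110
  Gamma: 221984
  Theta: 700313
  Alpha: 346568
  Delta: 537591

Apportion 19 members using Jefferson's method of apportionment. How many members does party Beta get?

1

Standard divisor 3131319/19 ≈ 164806.263; standard quotas: Zeta 1.198, Beta 1.385, Epsilon 5.456, Gamma 1.347, Theta 4.249, Alpha 2.103, Delta 3.262.
Rounding down gives 1, 1, 5, 1, 4, 2, 3 = 17 seats, so the divisor must be adjusted.
With modified divisor 137200: modified quotas Zeta 1.440, Beta 1.664, Epsilon 6.553, Gamma 1.618, Theta 5.104, Alpha 2.526, Delta 3.918.
Rounding down: Zeta 1, Beta 1, Epsilon 6, Gamma 1, Theta 5, Alpha 2, Delta 3 (total 19).
Beta receives 1.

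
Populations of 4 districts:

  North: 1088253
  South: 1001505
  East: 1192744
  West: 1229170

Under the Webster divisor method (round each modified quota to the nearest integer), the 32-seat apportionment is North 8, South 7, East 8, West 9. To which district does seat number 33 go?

Priority for the next seat is population ÷ (current seats + 0.5).
Priorities: North 128029.765, South 133534.000, East 140322.824, West 129386.316.
Highest priority: East.

East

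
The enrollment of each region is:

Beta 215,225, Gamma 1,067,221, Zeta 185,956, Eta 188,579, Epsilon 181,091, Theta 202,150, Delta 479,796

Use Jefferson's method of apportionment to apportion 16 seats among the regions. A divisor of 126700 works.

With modified divisor 126700: modified quotas Beta 1.699, Gamma 8.423, Zeta 1.468, Eta 1.488, Epsilon 1.429, Theta 1.596, Delta 3.787.
Rounding down: Beta 1, Gamma 8, Zeta 1, Eta 1, Epsilon 1, Theta 1, Delta 3 (total 16).

Beta: 1, Gamma: 8, Zeta: 1, Eta: 1, Epsilon: 1, Theta: 1, Delta: 3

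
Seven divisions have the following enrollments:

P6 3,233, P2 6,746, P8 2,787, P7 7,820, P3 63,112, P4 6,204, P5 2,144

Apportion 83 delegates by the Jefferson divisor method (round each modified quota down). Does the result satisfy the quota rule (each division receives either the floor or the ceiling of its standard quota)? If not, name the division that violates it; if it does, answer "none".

Standard quotas: P6 2.915, P2 6.083, P8 2.513, P7 7.051, P3 56.910, P4 5.594, P5 1.933.
Jefferson allocation: P6 3, P2 6, P8 2, P7 7, P3 58, P4 5, P5 2.
P3 has quota 56.910 (lower 56, upper 57) but receives 58 — outside the quota interval.

P3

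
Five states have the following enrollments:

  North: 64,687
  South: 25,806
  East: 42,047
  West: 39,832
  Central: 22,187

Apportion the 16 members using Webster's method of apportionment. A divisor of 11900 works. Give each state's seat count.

With modified divisor 11900: modified quotas North 5.436, South 2.169, East 3.533, West 3.347, Central 1.864.
Rounding to the nearest integer: North 5, South 2, East 4, West 3, Central 2 (total 16).

North 5; South 2; East 4; West 3; Central 2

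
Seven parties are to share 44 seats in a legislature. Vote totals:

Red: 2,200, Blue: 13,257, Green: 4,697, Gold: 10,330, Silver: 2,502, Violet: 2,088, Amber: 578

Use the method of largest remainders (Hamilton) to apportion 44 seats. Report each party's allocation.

Standard divisor: 35652 ÷ 44 ≈ 810.273.
Standard quotas: Red 2.7151, Blue 16.3612, Green 5.7968, Gold 12.7488, Silver 3.0878, Violet 2.5769, Amber 0.7133.
Lower quotas: Red 2, Blue 16, Green 5, Gold 12, Silver 3, Violet 2, Amber 0 (sum 40, leaving 4 seats).
Remainders in descending order: Green 0.7968, Gold 0.7488, Red 0.7151, Amber 0.7133, Violet 0.5769, Blue 0.3612, Silver 0.0878.
The surplus seats go to Green, Gold, Red, Amber.

Red 3, Blue 16, Green 6, Gold 13, Silver 3, Violet 2, Amber 1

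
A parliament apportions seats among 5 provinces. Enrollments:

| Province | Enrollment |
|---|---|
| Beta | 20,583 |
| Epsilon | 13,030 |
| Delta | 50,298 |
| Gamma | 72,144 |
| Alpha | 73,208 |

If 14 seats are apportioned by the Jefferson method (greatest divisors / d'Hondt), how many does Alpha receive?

Standard divisor 229263/14 ≈ 16375.929; standard quotas: Beta 1.257, Epsilon 0.796, Delta 3.071, Gamma 4.405, Alpha 4.470.
Rounding down gives 1, 0, 3, 4, 4 = 12 seats, so the divisor must be adjusted.
With modified divisor 13700: modified quotas Beta 1.502, Epsilon 0.951, Delta 3.671, Gamma 5.266, Alpha 5.344.
Rounding down: Beta 1, Epsilon 0, Delta 3, Gamma 5, Alpha 5 (total 14).
Alpha receives 5.

5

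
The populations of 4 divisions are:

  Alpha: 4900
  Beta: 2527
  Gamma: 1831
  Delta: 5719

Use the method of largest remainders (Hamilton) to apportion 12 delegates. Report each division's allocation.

Alpha 4, Beta 2, Gamma 1, Delta 5

Total 14977; standard divisor 14977/12 ≈ 1248.083.
Standard quotas: Alpha 3.9260, Beta 2.0247, Gamma 1.4670, Delta 4.5822.
Lower quotas: Alpha 3, Beta 2, Gamma 1, Delta 4 (sum 10, leaving 2 seats).
Remainders in descending order: Alpha 0.9260, Delta 0.5822, Gamma 0.4670, Beta 0.0247.
The surplus seats go to Alpha, Delta.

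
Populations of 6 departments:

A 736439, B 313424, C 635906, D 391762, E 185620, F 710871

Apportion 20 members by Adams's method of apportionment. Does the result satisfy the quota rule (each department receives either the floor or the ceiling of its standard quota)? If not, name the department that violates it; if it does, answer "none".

none

Standard quotas: A 4.952, B 2.108, C 4.276, D 2.635, E 1.248, F 4.781.
Adams allocation: A 5, B 2, C 4, D 3, E 2, F 4.
Every allocation lies between the lower and upper quota.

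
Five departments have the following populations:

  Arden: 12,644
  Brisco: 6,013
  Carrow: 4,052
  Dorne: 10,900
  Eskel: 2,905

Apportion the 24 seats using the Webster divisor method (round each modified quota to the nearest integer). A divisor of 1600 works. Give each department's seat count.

With modified divisor 1600: modified quotas Arden 7.902, Brisco 3.758, Carrow 2.533, Dorne 6.812, Eskel 1.816.
Rounding to the nearest integer: Arden 8, Brisco 4, Carrow 3, Dorne 7, Eskel 2 (total 24).

Arden 8, Brisco 4, Carrow 3, Dorne 7, Eskel 2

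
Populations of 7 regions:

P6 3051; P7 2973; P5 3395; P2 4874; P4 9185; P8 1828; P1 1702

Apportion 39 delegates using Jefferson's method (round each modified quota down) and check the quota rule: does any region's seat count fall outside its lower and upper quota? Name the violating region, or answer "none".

Standard quotas: P6 4.406, P7 4.293, P5 4.902, P2 7.038, P4 13.263, P8 2.640, P1 2.458.
Jefferson allocation: P6 4, P7 4, P5 5, P2 7, P4 15, P8 2, P1 2.
P4 has quota 13.263 (lower 13, upper 14) but receives 15 — outside the quota interval.

P4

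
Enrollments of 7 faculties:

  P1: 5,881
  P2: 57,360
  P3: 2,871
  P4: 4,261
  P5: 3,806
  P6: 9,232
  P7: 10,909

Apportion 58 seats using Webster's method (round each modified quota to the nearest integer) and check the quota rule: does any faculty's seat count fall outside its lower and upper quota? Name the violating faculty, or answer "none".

P2

Standard quotas: P1 3.616, P2 35.272, P3 1.765, P4 2.620, P5 2.340, P6 5.677, P7 6.708.
Webster allocation: P1 4, P2 34, P3 2, P4 3, P5 2, P6 6, P7 7.
P2 has quota 35.272 (lower 35, upper 36) but receives 34 — outside the quota interval.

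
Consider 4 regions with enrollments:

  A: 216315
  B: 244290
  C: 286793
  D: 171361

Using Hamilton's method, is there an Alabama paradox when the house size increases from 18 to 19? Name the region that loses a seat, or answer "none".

At 18 seats: A 4, B 5, C 6, D 3.
At 19 seats: A 4, B 5, C 6, D 4.
No region's allocation decreased.

none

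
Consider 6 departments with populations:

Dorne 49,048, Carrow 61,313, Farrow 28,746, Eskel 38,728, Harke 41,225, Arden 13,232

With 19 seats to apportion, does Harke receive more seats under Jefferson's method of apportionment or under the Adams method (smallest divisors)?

Jefferson

Jefferson: Dorne 4, Carrow 5, Farrow 2, Eskel 3, Harke 4, Arden 1.
Adams: Dorne 4, Carrow 5, Farrow 3, Eskel 3, Harke 3, Arden 1.
Harke gets 4 under Jefferson and 3 under Adams.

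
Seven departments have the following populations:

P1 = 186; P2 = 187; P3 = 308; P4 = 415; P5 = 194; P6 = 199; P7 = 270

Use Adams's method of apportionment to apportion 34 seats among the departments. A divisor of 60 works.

With modified divisor 60: modified quotas P1 3.100, P2 3.117, P3 5.133, P4 6.917, P5 3.233, P6 3.317, P7 4.500.
Rounding up: P1 4, P2 4, P3 6, P4 7, P5 4, P6 4, P7 5 (total 34).

P1=4, P2=4, P3=6, P4=7, P5=4, P6=4, P7=5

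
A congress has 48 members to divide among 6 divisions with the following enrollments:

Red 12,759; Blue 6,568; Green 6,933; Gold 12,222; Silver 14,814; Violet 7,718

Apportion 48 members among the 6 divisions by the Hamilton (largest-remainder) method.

Red=10, Blue=5, Green=5, Gold=10, Silver=12, Violet=6

Standard divisor: 61014 ÷ 48 ≈ 1271.125.
Standard quotas: Red 10.0376, Blue 5.1671, Green 5.4542, Gold 9.6151, Silver 11.6542, Violet 6.0718.
Lower quotas: Red 10, Blue 5, Green 5, Gold 9, Silver 11, Violet 6 (sum 46, leaving 2 seats).
Remainders in descending order: Silver 0.6542, Gold 0.6151, Green 0.4542, Blue 0.1671, Violet 0.0718, Red 0.0376.
The surplus seats go to Silver, Gold.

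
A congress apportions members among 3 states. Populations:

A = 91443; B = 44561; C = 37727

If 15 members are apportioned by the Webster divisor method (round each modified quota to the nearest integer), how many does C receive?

Standard divisor 173731/15 ≈ 11582.067; standard quotas: A 7.895, B 3.847, C 3.257.
Rounding to the nearest integer gives A 8, B 4, C 3 — total 15, matching the house size, so no adjustment is needed.
C receives 3.

3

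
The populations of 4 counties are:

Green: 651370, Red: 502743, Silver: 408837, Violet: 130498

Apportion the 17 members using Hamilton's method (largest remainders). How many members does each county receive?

Green 7, Red 5, Silver 4, Violet 1

Total 1693448; standard divisor 1693448/17 ≈ 99614.588.
Standard quotas: Green 6.5389, Red 5.0469, Silver 4.1042, Violet 1.3100.
Lower quotas: Green 6, Red 5, Silver 4, Violet 1 (sum 16, leaving 1 seat).
Remainders in descending order: Green 0.5389, Violet 0.3100, Silver 0.1042, Red 0.0469.
Largest remainder: Green receives the extra seat.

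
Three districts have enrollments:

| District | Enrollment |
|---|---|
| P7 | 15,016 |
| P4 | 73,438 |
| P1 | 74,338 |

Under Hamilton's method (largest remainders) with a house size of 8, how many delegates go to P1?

4

The standard divisor is 162792/8 = 20349.
Standard quotas: P7 0.7379, P4 3.6089, P1 3.6532.
Lower quotas: P7 0, P4 3, P1 3 (sum 6, leaving 2 seats).
Remainders in descending order: P7 0.7379, P1 0.6532, P4 0.6089.
Largest remainders: P7, P1 receive the extra seats.
P1 receives 4.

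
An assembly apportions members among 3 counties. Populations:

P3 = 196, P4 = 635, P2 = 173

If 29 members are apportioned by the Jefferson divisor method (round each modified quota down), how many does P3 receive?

5

Standard divisor 1004/29 ≈ 34.621; standard quotas: P3 5.661, P4 18.342, P2 4.997.
Rounding down gives 5, 18, 4 = 27 seats, so the divisor must be adjusted.
With modified divisor 33: modified quotas P3 5.939, P4 19.242, P2 5.242.
Rounding down: P3 5, P4 19, P2 5 (total 29).
P3 receives 5.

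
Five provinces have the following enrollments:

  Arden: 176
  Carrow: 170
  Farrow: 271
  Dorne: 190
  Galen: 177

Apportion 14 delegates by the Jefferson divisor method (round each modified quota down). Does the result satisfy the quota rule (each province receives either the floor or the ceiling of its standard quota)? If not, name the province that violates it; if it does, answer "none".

Standard quotas: Arden 2.504, Carrow 2.419, Farrow 3.856, Dorne 2.703, Galen 2.518.
Jefferson allocation: Arden 2, Carrow 2, Farrow 4, Dorne 3, Galen 3.
Every allocation lies between the lower and upper quota.

none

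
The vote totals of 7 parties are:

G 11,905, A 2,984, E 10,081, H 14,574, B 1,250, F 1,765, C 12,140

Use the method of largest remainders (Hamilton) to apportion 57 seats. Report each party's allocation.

Standard divisor: 54699 ÷ 57 ≈ 959.632.
Standard quotas: G 12.4058, A 3.1095, E 10.5051, H 15.1871, B 1.3026, F 1.8392, C 12.6507.
Lower quotas: G 12, A 3, E 10, H 15, B 1, F 1, C 12 (sum 54, leaving 3 seats).
Remainders in descending order: F 0.8392, C 0.6507, E 0.5051, G 0.4058, B 0.3026, H 0.1871, A 0.1095.
The surplus seats go to F, C, E.

G: 12, A: 3, E: 11, H: 15, B: 1, F: 2, C: 13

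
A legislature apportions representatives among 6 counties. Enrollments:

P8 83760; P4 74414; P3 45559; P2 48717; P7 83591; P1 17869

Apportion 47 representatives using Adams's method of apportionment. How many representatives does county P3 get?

6

Standard divisor 353910/47 ≈ 7530; standard quotas: P8 11.124, P4 9.882, P3 6.050, P2 6.470, P7 11.101, P1 2.373.
Rounding up gives 12, 10, 7, 7, 12, 3 = 51 seats, so the divisor must be adjusted.
With modified divisor 8200: modified quotas P8 10.215, P4 9.075, P3 5.556, P2 5.941, P7 10.194, P1 2.179.
Rounding up: P8 11, P4 10, P3 6, P2 6, P7 11, P1 3 (total 47).
P3 receives 6.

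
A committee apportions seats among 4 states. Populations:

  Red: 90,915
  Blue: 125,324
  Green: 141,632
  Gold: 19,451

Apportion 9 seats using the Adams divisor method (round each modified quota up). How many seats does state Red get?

2

Standard divisor 377322/9 ≈ 41924.667; standard quotas: Red 2.169, Blue 2.989, Green 3.378, Gold 0.464.
Rounding up gives 3, 3, 4, 1 = 11 seats, so the divisor must be adjusted.
With modified divisor 54900: modified quotas Red 1.656, Blue 2.283, Green 2.580, Gold 0.354.
Rounding up: Red 2, Blue 3, Green 3, Gold 1 (total 9).
Red receives 2.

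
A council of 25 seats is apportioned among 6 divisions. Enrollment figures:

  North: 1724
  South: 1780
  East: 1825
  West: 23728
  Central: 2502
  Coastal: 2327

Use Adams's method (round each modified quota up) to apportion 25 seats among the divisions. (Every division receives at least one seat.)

North 2, South 2, East 2, West 15, Central 2, Coastal 2

Standard divisor 33886/25 ≈ 1355.44; standard quotas: North 1.272, South 1.313, East 1.346, West 17.506, Central 1.846, Coastal 1.717.
Rounding up gives 2, 2, 2, 18, 2, 2 = 28 seats, so the divisor must be adjusted.
With modified divisor 1600: modified quotas North 1.077, South 1.113, East 1.141, West 14.830, Central 1.564, Coastal 1.454.
Rounding up: North 2, South 2, East 2, West 15, Central 2, Coastal 2 (total 25).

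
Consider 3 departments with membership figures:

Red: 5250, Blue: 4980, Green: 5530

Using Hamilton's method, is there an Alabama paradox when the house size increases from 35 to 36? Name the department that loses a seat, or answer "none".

none

At 35 seats: Red 12, Blue 11, Green 12.
At 36 seats: Red 12, Blue 11, Green 13.
No department's allocation decreased.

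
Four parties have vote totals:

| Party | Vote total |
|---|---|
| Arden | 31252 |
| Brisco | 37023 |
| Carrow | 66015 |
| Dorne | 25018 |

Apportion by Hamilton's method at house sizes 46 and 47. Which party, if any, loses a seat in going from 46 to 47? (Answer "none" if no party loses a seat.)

none

At 46 seats: Arden 9, Brisco 11, Carrow 19, Dorne 7.
At 47 seats: Arden 9, Brisco 11, Carrow 20, Dorne 7.
No party's allocation decreased.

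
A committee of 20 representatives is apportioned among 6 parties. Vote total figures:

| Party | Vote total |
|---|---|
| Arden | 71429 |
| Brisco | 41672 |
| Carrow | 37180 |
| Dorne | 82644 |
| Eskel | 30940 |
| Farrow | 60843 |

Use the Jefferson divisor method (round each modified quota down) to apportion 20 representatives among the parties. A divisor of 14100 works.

With modified divisor 14100: modified quotas Arden 5.066, Brisco 2.955, Carrow 2.637, Dorne 5.861, Eskel 2.194, Farrow 4.315.
Rounding down: Arden 5, Brisco 2, Carrow 2, Dorne 5, Eskel 2, Farrow 4 (total 20).

Arden: 5; Brisco: 2; Carrow: 2; Dorne: 5; Eskel: 2; Farrow: 4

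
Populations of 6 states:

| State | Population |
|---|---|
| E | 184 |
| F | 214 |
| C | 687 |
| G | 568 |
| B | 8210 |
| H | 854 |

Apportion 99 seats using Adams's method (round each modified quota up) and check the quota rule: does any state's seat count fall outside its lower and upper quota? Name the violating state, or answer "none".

B

Standard quotas: E 1.700, F 1.977, C 6.346, G 5.247, B 75.841, H 7.889.
Adams allocation: E 2, F 2, C 7, G 6, B 74, H 8.
B has quota 75.841 (lower 75, upper 76) but receives 74 — outside the quota interval.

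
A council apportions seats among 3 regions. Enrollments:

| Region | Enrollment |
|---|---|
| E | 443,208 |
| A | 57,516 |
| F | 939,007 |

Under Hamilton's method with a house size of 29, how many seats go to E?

9

Total 1439731; standard divisor 1439731/29 ≈ 49645.897.
Standard quotas: E 8.9274, A 1.1585, F 18.9141.
Lower quotas: E 8, A 1, F 18 (sum 27, leaving 2 seats).
Remainders in descending order: E 0.9274, F 0.9141, A 0.1585.
Largest remainders: E, F receive the extra seats.
E receives 9.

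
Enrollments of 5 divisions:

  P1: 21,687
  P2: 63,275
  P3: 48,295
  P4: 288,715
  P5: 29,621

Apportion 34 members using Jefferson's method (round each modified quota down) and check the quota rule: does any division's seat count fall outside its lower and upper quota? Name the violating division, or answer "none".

Standard quotas: P1 1.633, P2 4.764, P3 3.636, P4 21.737, P5 2.230.
Jefferson allocation: P1 1, P2 5, P3 3, P4 23, P5 2.
P4 has quota 21.737 (lower 21, upper 22) but receives 23 — outside the quota interval.

P4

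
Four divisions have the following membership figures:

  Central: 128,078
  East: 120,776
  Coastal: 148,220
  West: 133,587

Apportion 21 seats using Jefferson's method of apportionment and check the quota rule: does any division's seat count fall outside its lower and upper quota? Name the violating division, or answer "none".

none

Standard quotas: Central 5.068, East 4.780, Coastal 5.866, West 5.286.
Jefferson allocation: Central 5, East 5, Coastal 6, West 5.
Every allocation lies between the lower and upper quota.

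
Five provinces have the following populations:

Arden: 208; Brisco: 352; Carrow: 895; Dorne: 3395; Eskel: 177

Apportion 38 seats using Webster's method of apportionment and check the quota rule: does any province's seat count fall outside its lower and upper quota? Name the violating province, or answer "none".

Standard quotas: Arden 1.572, Brisco 2.661, Carrow 6.765, Dorne 25.663, Eskel 1.338.
Webster allocation: Arden 2, Brisco 3, Carrow 7, Dorne 25, Eskel 1.
Every allocation lies between the lower and upper quota.

none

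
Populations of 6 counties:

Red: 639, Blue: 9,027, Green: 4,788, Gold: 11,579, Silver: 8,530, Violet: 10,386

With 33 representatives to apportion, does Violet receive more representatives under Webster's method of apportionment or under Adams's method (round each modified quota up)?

Webster

Webster: Red 0, Blue 7, Green 4, Gold 8, Silver 6, Violet 8.
Adams: Red 1, Blue 7, Green 4, Gold 8, Silver 6, Violet 7.
Violet gets 8 under Webster and 7 under Adams.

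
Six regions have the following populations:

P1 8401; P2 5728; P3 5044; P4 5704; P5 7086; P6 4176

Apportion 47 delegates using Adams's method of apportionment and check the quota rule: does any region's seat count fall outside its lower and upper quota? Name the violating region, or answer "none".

Standard quotas: P1 10.926, P2 7.449, P3 6.560, P4 7.418, P5 9.216, P6 5.431.
Adams allocation: P1 11, P2 7, P3 7, P4 7, P5 9, P6 6.
Every allocation lies between the lower and upper quota.

none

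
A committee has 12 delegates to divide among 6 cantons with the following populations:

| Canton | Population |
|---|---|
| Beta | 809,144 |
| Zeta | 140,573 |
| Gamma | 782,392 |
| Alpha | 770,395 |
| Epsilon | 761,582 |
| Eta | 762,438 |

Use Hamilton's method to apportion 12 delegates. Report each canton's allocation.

Total 4026524; standard divisor 4026524/12 ≈ 335543.667.
Standard quotas: Beta 2.4114, Zeta 0.4189, Gamma 2.3317, Alpha 2.2960, Epsilon 2.2697, Eta 2.2722.
Lower quotas: Beta 2, Zeta 0, Gamma 2, Alpha 2, Epsilon 2, Eta 2 (sum 10, leaving 2 seats).
Remainders in descending order: Zeta 0.4189, Beta 0.4114, Gamma 0.3317, Alpha 0.2960, Eta 0.2722, Epsilon 0.2697.
The surplus seats go to Zeta, Beta.

Beta=3, Zeta=1, Gamma=2, Alpha=2, Epsilon=2, Eta=2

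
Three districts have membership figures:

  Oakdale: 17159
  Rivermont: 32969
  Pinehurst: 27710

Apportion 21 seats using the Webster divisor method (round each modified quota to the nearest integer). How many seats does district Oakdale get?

Standard divisor 77838/21 ≈ 3706.571; standard quotas: Oakdale 4.629, Rivermont 8.895, Pinehurst 7.476.
Rounding to the nearest integer gives Oakdale 5, Rivermont 9, Pinehurst 7 — total 21, matching the house size, so no adjustment is needed.
Oakdale receives 5.

5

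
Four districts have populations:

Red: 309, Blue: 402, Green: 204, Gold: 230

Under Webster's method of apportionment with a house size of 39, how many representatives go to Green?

Standard divisor 1145/39 ≈ 29.359; standard quotas: Red 10.525, Blue 13.693, Green 6.948, Gold 7.834.
Rounding to the nearest integer gives 11, 14, 7, 8 = 40 seats, so the divisor must be adjusted.
With modified divisor 29.6: modified quotas Red 10.439, Blue 13.581, Green 6.892, Gold 7.770.
Rounding to the nearest integer: Red 10, Blue 14, Green 7, Gold 8 (total 39).
Green receives 7.

7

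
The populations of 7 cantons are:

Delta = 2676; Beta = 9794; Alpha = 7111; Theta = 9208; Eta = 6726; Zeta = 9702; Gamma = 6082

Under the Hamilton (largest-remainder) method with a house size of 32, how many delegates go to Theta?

The standard divisor is 51299/32 ≈ 1603.094.
Standard quotas: Delta 1.6693, Beta 6.1094, Alpha 4.4358, Theta 5.7439, Eta 4.1956, Zeta 6.0520, Gamma 3.7939.
Lower quotas: Delta 1, Beta 6, Alpha 4, Theta 5, Eta 4, Zeta 6, Gamma 3 (sum 29, leaving 3 seats).
Remainders in descending order: Gamma 0.7939, Theta 0.7439, Delta 0.6693, Alpha 0.4358, Eta 0.1956, Beta 0.1094, Zeta 0.0520.
Largest remainders: Gamma, Theta, Delta receive the extra seats.
Theta receives 6.

6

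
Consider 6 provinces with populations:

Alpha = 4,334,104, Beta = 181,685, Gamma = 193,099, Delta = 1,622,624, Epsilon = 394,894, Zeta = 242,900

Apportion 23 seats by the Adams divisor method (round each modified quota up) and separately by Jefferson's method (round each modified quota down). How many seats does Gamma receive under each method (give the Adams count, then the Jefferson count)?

Adams: Alpha 13, Beta 1, Gamma 1, Delta 5, Epsilon 2, Zeta 1.
Jefferson: Alpha 16, Beta 0, Gamma 0, Delta 6, Epsilon 1, Zeta 0.
Gamma gets 1 under Adams and 0 under Jefferson.

1 and 0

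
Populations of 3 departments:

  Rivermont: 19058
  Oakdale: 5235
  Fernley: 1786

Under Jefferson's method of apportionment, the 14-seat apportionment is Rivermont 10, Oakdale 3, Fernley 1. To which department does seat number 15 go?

Rivermont

Priority for the next seat is population ÷ (current seats + 1).
Priorities: Rivermont 1732.545, Oakdale 1308.750, Fernley 893.000.
Highest priority: Rivermont.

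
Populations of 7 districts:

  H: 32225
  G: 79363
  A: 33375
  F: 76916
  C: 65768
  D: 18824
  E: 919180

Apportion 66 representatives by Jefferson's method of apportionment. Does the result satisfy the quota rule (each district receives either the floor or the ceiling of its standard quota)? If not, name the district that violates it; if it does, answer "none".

Standard quotas: H 1.735, G 4.274, A 1.797, F 4.142, C 3.542, D 1.014, E 49.497.
Jefferson allocation: H 1, G 4, A 1, F 4, C 3, D 1, E 52.
E has quota 49.497 (lower 49, upper 50) but receives 52 — outside the quota interval.

E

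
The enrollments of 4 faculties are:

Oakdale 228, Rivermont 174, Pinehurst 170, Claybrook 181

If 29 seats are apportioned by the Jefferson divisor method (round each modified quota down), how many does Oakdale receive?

Standard divisor 753/29 ≈ 25.966; standard quotas: Oakdale 8.781, Rivermont 6.701, Pinehurst 6.547, Claybrook 6.971.
Rounding down gives 8, 6, 6, 6 = 26 seats, so the divisor must be adjusted.
With modified divisor 24.6: modified quotas Oakdale 9.268, Rivermont 7.073, Pinehurst 6.911, Claybrook 7.358.
Rounding down: Oakdale 9, Rivermont 7, Pinehurst 6, Claybrook 7 (total 29).
Oakdale receives 9.

9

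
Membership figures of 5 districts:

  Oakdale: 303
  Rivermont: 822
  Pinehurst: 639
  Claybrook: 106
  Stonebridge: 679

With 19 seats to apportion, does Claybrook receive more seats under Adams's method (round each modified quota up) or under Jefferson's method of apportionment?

Adams

Adams: Oakdale 2, Rivermont 6, Pinehurst 5, Claybrook 1, Stonebridge 5.
Jefferson: Oakdale 2, Rivermont 7, Pinehurst 5, Claybrook 0, Stonebridge 5.
Claybrook gets 1 under Adams and 0 under Jefferson.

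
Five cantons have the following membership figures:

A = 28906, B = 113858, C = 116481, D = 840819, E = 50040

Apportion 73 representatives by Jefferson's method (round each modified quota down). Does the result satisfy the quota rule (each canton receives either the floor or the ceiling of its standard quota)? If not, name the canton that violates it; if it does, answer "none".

Standard quotas: A 1.835, B 7.227, C 7.393, D 53.369, E 3.176.
Jefferson allocation: A 1, B 7, C 7, D 55, E 3.
D has quota 53.369 (lower 53, upper 54) but receives 55 — outside the quota interval.

D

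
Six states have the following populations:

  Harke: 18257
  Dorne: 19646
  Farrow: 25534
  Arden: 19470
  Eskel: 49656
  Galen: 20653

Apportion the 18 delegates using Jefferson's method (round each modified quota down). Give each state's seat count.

Harke 2; Dorne 2; Farrow 3; Arden 2; Eskel 7; Galen 2

Standard divisor 153216/18 ≈ 8512; standard quotas: Harke 2.145, Dorne 2.308, Farrow 3.000, Arden 2.287, Eskel 5.834, Galen 2.426.
Rounding down gives 2, 2, 2, 2, 5, 2 = 15 seats, so the divisor must be adjusted.
With modified divisor 7000: modified quotas Harke 2.608, Dorne 2.807, Farrow 3.648, Arden 2.781, Eskel 7.094, Galen 2.950.
Rounding down: Harke 2, Dorne 2, Farrow 3, Arden 2, Eskel 7, Galen 2 (total 18).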